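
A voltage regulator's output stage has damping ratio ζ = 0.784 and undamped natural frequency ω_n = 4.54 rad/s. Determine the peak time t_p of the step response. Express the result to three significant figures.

The damped frequency is ω_d = ω_n√(1−ζ²) = 4.54·√(1−0.615) = 2.82 rad/s.
Peak time t_p = π/ω_d = π/2.82 = 1.11 s.

t_p ≈ 1.11 s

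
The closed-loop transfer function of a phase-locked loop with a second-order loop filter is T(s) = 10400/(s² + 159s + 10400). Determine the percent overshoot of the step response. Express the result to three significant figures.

ω_n = √10400 = 102 rad/s; ζ = 159/(2·102) = 0.780.
Overshoot: exp(−π·0.780/√(1−0.780²)) = 0.0200, i.e. 2.00%.

%OS ≈ 2.00%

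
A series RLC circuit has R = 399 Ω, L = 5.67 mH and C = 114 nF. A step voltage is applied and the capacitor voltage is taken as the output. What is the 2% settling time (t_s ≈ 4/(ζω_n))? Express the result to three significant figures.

t_s ≈ 0.000114 s

For a series RLC circuit (capacitor voltage as output), ω_n = 1/√(LC) = 1/√(5.67 mH · 114 nF) = 39300 rad/s.
ζ = (R/2)·√(C/L) = (399/2)·√(114 nF/5.67 mH) = 0.895.
t_s ≈ 4/(ζω_n) = 0.000114 s.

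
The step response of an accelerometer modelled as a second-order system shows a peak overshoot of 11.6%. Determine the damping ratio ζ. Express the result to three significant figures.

From %OS = 100·exp(−πζ/√(1−ζ²)), invert to get ζ = −ln(OS)/√(π² + ln²(OS)) with OS = 0.116.
−ln 0.116 = 2.154, so ζ = 2.154/√(π² + 4.640) = 0.566.

ζ ≈ 0.566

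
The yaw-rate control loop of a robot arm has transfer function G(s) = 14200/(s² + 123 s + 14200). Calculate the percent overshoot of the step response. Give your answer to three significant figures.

%OS ≈ 15.1%

Comparing the denominator to s² + 2ζω_n s + ω_n²: ω_n = √14200 = 119 rad/s, and 2ζω_n = 123 so ζ = 123/(2·119) = 0.516.
%OS = 100 e^{−πζ/√(1−ζ²)} with ζ = 0.516 gives 15.1%.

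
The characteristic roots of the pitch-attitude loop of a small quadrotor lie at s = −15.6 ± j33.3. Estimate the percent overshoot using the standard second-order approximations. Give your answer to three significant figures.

%OS ≈ 23.0%

|pole| = ω_n = √(15.6² + 33.3²) = 36.8 rad/s; ζ = cos θ = σ/ω_n = 0.424.
%OS = 100·exp(−πζ/√(1−ζ²)) = 23.0%.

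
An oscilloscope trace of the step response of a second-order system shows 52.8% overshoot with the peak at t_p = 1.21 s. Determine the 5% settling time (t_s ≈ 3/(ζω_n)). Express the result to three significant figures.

ζ from %OS: ζ = |ln 0.528|/√(π²+ln²0.528) = 0.199.
t_p = π/ω_d ⇒ ω_d = 2.60 rad/s; then ω_n = ω_d/√(1−ζ²) = 2.65 rad/s.
t_s ≈ 3/(ζω_n) = 3/(0.199·2.65) = 5.68 s.

t_s ≈ 5.68 s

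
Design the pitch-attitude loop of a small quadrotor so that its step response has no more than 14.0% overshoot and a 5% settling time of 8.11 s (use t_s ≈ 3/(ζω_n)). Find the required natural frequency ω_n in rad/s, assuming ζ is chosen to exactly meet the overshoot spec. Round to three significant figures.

Inverting the overshoot relation: ζ = |ln 0.140|/√(π² + ln²0.140) = 0.531.
From t_s ≈ 3/(ζω_n): ω_n = 3/(ζ·t_s) = 3/(0.531·8.11) = 0.697 rad/s.

ω_n ≈ 0.697 rad/s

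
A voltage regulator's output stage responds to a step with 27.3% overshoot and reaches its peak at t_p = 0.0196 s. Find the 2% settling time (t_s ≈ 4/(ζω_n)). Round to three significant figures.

From the overshoot, ζ = −ln(OS)/√(π²+ln²(OS)) = 0.382.
From t_p = π/ω_d, ω_d = π/0.0196 = 160 rad/s, so ω_n = ω_d/√(1−ζ²) = 173 rad/s.
t_s ≈ 4/(ζω_n) = 4/(0.382·173) = 0.0604 s.

t_s ≈ 0.0604 s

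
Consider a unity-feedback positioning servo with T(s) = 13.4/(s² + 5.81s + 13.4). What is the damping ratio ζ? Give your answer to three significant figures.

ω_n = √13.4 = 3.66 rad/s; ζ = 5.81/(2·3.66) = 0.794.

ζ ≈ 0.794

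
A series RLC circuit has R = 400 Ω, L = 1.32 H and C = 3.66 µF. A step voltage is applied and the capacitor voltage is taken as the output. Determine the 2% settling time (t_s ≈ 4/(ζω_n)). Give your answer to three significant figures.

t_s ≈ 0.0264 s

For a series RLC circuit (capacitor voltage as output), ω_n = 1/√(LC) = 1/√(1.32 H · 3.66 µF) = 455 rad/s.
ζ = (R/2)·√(C/L) = (400/2)·√(3.66 µF/1.32 H) = 0.333.
t_s ≈ 4/(ζω_n) = 0.0264 s.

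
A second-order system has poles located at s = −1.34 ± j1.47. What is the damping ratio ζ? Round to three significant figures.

ζ ≈ 0.674

The poles are at −σ ± jω_d with σ = 1.34 and ω_d = 1.47, so ω_n = √(σ²+ω_d²) = 1.99 rad/s and ζ = σ/ω_n = 0.674.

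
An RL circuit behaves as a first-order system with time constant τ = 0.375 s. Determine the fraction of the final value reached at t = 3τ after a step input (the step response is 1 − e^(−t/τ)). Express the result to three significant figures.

y(t)/y_∞ = 1 − e^(−t/τ) = 1 − e^(−3) = 1 − e^(−3.00) = 0.950.

y/y_∞ ≈ 0.950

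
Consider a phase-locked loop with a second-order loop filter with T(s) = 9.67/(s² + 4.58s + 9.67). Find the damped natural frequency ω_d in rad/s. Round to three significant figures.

ω_n = √9.67 = 3.11 rad/s; ζ = 4.58/(2·3.11) = 0.736.
ω_d = ω_n√(1−ζ²) = 2.10 rad/s.

ω_d ≈ 2.10 rad/s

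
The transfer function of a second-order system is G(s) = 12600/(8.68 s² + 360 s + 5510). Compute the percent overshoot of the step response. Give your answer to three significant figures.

Dividing through by 8.68: denominator becomes s² + 41.47 s + 634.8.
So ω_n = √634.8 = 25.2 rad/s and ζ = 41.47/(2·25.2) = 0.823.
%OS = 100·exp(−πζ/√(1−ζ²)) = 1.05%.

%OS ≈ 1.05%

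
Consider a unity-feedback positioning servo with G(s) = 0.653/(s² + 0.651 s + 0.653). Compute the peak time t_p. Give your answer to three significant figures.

Matching coefficients with s² + 2ζω_n s + ω_n² gives ω_n² = 0.653 ⇒ ω_n = 0.808 rad/s, and ζ = 0.651/(2ω_n) = 0.403.
ω_d = 0.808·√(1 − 0.403²) = 0.740 rad/s. Then t_p = π/ω_d = 4.25 s.

t_p ≈ 4.25 s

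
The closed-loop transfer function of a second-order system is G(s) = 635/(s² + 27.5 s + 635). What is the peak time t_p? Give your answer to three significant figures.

Matching coefficients with s² + 2ζω_n s + ω_n² gives ω_n² = 635 ⇒ ω_n = 25.2 rad/s, and ζ = 27.5/(2ω_n) = 0.546.
ω_d = 25.2·√(1 − 0.546²) = 21.1 rad/s. Then t_p = π/ω_d = 0.149 s.

t_p ≈ 0.149 s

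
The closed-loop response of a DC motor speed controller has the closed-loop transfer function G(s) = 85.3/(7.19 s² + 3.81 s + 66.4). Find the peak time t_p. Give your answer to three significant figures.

Dividing through by 7.19: denominator becomes s² + 0.5299 s + 9.235.
So ω_n = √9.235 = 3.04 rad/s and ζ = 0.5299/(2·3.04) = 0.0872.
ω_d = 3.04·√(1 − 0.0872²) = 3.03 rad/s. t_p = π/ω_d = 1.04 s.

t_p ≈ 1.04 s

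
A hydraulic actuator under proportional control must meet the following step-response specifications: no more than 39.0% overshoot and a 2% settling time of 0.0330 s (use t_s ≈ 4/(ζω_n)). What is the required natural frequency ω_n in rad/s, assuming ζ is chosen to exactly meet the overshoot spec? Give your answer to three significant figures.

ω_n ≈ 422 rad/s

From %OS = 100·exp(−πζ/√(1−ζ²)), invert to get ζ = −ln(OS)/√(π² + ln²(OS)) with OS = 0.390.
−ln 0.390 = 0.9416, so ζ = 0.9416/√(π² + 0.8866) = 0.287.
From t_s ≈ 4/(ζω_n): ω_n = 4/(ζ·t_s) = 4/(0.287·0.0330) = 422 rad/s.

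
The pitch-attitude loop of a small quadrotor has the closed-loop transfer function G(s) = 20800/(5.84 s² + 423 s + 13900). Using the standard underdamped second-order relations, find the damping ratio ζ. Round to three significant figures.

ζ ≈ 0.742

Dividing through by 5.84: denominator becomes s² + 72.43 s + 2380.
So ω_n = √2380 = 48.8 rad/s and ζ = 72.43/(2·48.8) = 0.742.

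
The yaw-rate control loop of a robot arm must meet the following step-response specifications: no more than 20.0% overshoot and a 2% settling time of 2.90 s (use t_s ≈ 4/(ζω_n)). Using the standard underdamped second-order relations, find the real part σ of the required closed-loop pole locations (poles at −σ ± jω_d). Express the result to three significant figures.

σ ≈ 1.38

The settling-time spec alone fixes σ = ζω_n = 4/t_s = 4/2.90 = 1.38.
(Overshoot then fixes ζ = 0.456 and hence ω_d = σ·√(1−ζ²)/ζ = 2.69 rad/s.)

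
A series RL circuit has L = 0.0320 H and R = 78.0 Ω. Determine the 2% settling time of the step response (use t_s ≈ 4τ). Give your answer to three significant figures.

t_s ≈ 0.00164 s

τ = L/R = 0.0320/78.0 = 0.000410 s.
t_s ≈ 4τ = 0.00164 s.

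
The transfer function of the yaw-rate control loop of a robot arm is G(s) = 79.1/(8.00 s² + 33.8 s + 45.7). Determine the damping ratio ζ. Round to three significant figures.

ζ ≈ 0.884

Dividing through by 8.00: denominator becomes s² + 4.225 s + 5.713.
So ω_n = √5.713 = 2.39 rad/s and ζ = 4.225/(2·2.39) = 0.884.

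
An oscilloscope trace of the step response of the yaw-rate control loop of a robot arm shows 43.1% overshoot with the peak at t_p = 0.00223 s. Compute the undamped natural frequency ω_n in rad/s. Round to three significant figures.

ω_n ≈ 1460 rad/s

ζ from %OS: ζ = |ln 0.431|/√(π²+ln²0.431) = 0.259.
t_p = π/ω_d ⇒ ω_d = 1410 rad/s; then ω_n = ω_d/√(1−ζ²) = 1460 rad/s.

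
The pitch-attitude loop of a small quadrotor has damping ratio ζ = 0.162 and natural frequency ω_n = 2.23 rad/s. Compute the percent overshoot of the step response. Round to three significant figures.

%OS ≈ 59.7%

For an underdamped second-order system, %OS = 100·exp(−πζ/√(1−ζ²)).
πζ/√(1−ζ²) = π·0.162/√(1−0.0262) = 0.5158, so %OS = 100·e^(−0.5158) = 59.7%.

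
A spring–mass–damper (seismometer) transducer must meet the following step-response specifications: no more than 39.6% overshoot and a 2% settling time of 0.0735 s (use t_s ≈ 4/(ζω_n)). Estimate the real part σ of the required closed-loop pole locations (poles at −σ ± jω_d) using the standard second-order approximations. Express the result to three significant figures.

The settling-time spec alone fixes σ = ζω_n = 4/t_s = 4/0.0735 = 54.4.
(Overshoot then fixes ζ = 0.283 and hence ω_d = σ·√(1−ζ²)/ζ = 185 rad/s.)

σ ≈ 54.4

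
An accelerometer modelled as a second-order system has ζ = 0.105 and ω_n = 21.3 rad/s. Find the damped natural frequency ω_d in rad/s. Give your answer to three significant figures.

ω_d = ω_n√(1−ζ²) = 21.3·√0.989 = 21.2 rad/s.

ω_d ≈ 21.2 rad/s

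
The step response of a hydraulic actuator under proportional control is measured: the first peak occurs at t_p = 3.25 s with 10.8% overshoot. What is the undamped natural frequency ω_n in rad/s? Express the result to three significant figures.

ω_n ≈ 1.18 rad/s

The overshoot fixes ζ = −ln(OS)/√(π²+ln²(OS)) = 0.578.
From t_p = π/ω_d, ω_d = π/3.25 = 0.967 rad/s, so ω_n = ω_d/√(1−ζ²) = 1.18 rad/s.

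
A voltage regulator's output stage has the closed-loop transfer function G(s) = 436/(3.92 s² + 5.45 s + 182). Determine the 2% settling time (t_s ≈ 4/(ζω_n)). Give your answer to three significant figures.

t_s ≈ 5.75 s

Dividing through by 3.92: denominator becomes s² + 1.390 s + 46.43.
So ω_n = √46.43 = 6.81 rad/s and ζ = 1.390/(2·6.81) = 0.102.
t_s ≈ 4/(ζω_n) = 5.75 s.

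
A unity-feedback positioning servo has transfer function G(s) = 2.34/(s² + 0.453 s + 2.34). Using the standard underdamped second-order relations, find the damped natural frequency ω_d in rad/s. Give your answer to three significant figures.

ω_d ≈ 1.51 rad/s

Comparing the denominator to s² + 2ζω_n s + ω_n²: ω_n = √2.34 = 1.53 rad/s, and 2ζω_n = 0.453 so ζ = 0.453/(2·1.53) = 0.148.
The damped frequency ω_d = ω_n√(1−ζ²) = 1.51 rad/s.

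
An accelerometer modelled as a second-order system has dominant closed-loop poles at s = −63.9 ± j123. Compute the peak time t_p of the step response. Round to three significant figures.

t_p ≈ 0.0255 s

t_p = π/ω_d with ω_d = 123 (the imaginary part), so t_p = 0.0255 s.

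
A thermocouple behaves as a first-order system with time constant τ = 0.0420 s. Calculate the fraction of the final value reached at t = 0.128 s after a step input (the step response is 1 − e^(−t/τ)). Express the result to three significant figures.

y(t)/y_∞ = 1 − e^(−t/τ) = 1 − e^(−0.128/0.0420) = 1 − e^(−3.05) = 0.953.

y/y_∞ ≈ 0.953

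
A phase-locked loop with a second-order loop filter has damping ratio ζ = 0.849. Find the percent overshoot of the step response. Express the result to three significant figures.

%OS ≈ 0.642%

For an underdamped second-order system, %OS = 100·exp(−πζ/√(1−ζ²)).
πζ/√(1−ζ²) = π·0.849/√(1−0.721) = 5.048, so %OS = 100·e^(−5.048) = 0.642%.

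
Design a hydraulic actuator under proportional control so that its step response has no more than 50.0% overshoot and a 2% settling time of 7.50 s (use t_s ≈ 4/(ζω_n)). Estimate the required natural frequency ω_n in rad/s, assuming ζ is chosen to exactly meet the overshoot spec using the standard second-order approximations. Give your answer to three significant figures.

Inverting the overshoot relation: ζ = |ln 0.500|/√(π² + ln²0.500) = 0.215.
From t_s ≈ 4/(ζω_n): ω_n = 4/(ζ·t_s) = 4/(0.215·7.50) = 2.48 rad/s.

ω_n ≈ 2.48 rad/s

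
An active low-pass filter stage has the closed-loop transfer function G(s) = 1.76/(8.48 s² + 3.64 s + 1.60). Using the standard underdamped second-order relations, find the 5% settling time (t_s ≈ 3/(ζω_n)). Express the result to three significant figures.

t_s ≈ 14.0 s

Dividing through by 8.48: denominator becomes s² + 0.4292 s + 0.1887.
So ω_n = √0.1887 = 0.434 rad/s and ζ = 0.4292/(2·0.434) = 0.494.
t_s ≈ 3/(ζω_n) = 14.0 s.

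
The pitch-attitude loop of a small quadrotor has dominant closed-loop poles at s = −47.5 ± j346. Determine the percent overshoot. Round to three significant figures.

The poles are at −σ ± jω_d with σ = 47.5 and ω_d = 346, so ω_n = √(σ²+ω_d²) = 349 rad/s and ζ = σ/ω_n = 0.136.
%OS = 100 e^{−πζ/√(1−ζ²)} with ζ = 0.136 gives 65.0%.

%OS ≈ 65.0%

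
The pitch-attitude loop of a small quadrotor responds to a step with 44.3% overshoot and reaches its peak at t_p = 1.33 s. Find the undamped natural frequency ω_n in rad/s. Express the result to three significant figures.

ω_n ≈ 2.44 rad/s

The overshoot fixes ζ = −ln(OS)/√(π²+ln²(OS)) = 0.251.
From t_p = π/ω_d, ω_d = π/1.33 = 2.36 rad/s, so ω_n = ω_d/√(1−ζ²) = 2.44 rad/s.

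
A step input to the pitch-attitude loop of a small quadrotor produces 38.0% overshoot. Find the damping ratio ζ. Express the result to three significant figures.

ζ = −ln(OS)/√(π² + (ln OS)²). With OS = 0.380, ln OS = −0.9676 and ζ = 0.9676/3.287 = 0.294.

ζ ≈ 0.294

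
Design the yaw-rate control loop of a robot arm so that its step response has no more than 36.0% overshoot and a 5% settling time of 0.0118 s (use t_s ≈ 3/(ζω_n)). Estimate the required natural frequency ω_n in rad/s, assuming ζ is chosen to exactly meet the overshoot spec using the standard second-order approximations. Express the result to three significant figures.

ω_n ≈ 822 rad/s

From %OS = 100·exp(−πζ/√(1−ζ²)), invert to get ζ = −ln(OS)/√(π² + ln²(OS)) with OS = 0.360.
−ln 0.360 = 1.022, so ζ = 1.022/√(π² + 1.044) = 0.309.
From t_s ≈ 3/(ζω_n): ω_n = 3/(ζ·t_s) = 3/(0.309·0.0118) = 822 rad/s.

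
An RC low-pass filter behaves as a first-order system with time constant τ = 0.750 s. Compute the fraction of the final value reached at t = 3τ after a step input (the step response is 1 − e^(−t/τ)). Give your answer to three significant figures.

y/y_∞ ≈ 0.950

y(t)/y_∞ = 1 − e^(−t/τ) = 1 − e^(−3) = 1 − e^(−3.00) = 0.950.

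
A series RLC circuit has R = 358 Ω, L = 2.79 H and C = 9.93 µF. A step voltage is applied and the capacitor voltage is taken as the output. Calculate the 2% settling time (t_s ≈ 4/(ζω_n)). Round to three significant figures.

t_s ≈ 0.0623 s

For a series RLC circuit (capacitor voltage as output), ω_n = 1/√(LC) = 1/√(2.79 H · 9.93 µF) = 190 rad/s.
ζ = (R/2)·√(C/L) = (358/2)·√(9.93 µF/2.79 H) = 0.338.
t_s ≈ 4/(ζω_n) = 0.0623 s.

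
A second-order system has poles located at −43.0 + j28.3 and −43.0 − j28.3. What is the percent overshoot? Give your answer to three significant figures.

|pole| = ω_n = √(43.0² + 28.3²) = 51.5 rad/s; ζ = cos θ = σ/ω_n = 0.835.
%OS = 100·exp(−πζ/√(1−ζ²)) = 0.845%.

%OS ≈ 0.845%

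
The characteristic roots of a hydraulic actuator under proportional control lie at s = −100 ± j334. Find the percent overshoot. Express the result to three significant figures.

The poles are at −σ ± jω_d with σ = 100 and ω_d = 334, so ω_n = √(σ²+ω_d²) = 349 rad/s and ζ = σ/ω_n = 0.287.
%OS = 100·exp(−πζ/√(1−ζ²)) = 39.0%.

%OS ≈ 39.0%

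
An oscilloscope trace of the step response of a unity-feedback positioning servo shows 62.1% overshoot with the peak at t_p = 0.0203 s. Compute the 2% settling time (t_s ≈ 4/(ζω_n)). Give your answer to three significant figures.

t_s ≈ 0.170 s

From the overshoot, ζ = −ln(OS)/√(π²+ln²(OS)) = 0.150.
From t_p = π/ω_d, ω_d = π/0.0203 = 155 rad/s, so ω_n = ω_d/√(1−ζ²) = 157 rad/s.
t_s ≈ 4/(ζω_n) = 4/(0.150·157) = 0.170 s.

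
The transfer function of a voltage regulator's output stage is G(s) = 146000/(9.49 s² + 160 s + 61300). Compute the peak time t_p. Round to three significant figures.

Dividing through by 9.49: denominator becomes s² + 16.86 s + 6459.
So ω_n = √6459 = 80.4 rad/s and ζ = 16.86/(2·80.4) = 0.105.
ω_d = ω_n√(1−ζ²) = 79.9 rad/s. t_p = π/ω_d = 0.0393 s.

t_p ≈ 0.0393 s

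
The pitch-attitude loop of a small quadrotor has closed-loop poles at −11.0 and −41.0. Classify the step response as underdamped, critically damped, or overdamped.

overdamped

Since the poles are distinct, negative and real, the response is overdamped.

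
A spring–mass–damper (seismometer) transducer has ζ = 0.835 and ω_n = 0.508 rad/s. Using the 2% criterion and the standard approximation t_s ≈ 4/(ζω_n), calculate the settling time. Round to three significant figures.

t_s ≈ 9.43 s

t_s ≈ 4/(ζω_n) = 4/(0.835 × 0.508) = 9.43 s.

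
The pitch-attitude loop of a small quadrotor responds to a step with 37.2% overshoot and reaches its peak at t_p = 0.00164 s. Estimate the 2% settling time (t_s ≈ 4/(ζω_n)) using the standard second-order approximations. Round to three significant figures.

ζ from %OS: ζ = |ln 0.372|/√(π²+ln²0.372) = 0.300.
t_p = π/ω_d ⇒ ω_d = 1920 rad/s; then ω_n = ω_d/√(1−ζ²) = 2010 rad/s.
t_s ≈ 4/(ζω_n) = 4/(0.300·2010) = 0.00663 s.

t_s ≈ 0.00663 s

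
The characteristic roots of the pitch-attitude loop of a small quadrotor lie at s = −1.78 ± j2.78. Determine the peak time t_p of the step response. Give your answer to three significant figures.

t_p ≈ 1.13 s

t_p = π/ω_d with ω_d = 2.78 (the imaginary part), so t_p = 1.13 s.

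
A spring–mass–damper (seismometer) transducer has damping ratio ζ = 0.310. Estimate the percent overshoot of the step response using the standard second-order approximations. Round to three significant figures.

For an underdamped second-order system, %OS = 100·exp(−πζ/√(1−ζ²)).
πζ/√(1−ζ²) = π·0.310/√(1−0.0961) = 1.024, so %OS = 100·e^(−1.024) = 35.9%.

%OS ≈ 35.9%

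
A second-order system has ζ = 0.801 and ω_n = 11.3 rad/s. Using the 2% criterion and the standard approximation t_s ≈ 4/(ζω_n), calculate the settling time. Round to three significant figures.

t_s ≈ 0.442 s

t_s ≈ 4/(ζω_n) = 4/(0.801 × 11.3) = 0.442 s.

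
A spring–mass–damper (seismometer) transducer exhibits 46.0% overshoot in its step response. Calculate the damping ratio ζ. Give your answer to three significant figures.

From %OS = 100·exp(−πζ/√(1−ζ²)), invert to get ζ = −ln(OS)/√(π² + ln²(OS)) with OS = 0.460.
−ln 0.460 = 0.7765, so ζ = 0.7765/√(π² + 0.6030) = 0.240.

ζ ≈ 0.240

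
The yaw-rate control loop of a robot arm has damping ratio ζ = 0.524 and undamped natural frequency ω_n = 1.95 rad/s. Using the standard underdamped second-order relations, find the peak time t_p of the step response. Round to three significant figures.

t_p ≈ 1.89 s

The damped frequency is ω_d = ω_n√(1−ζ²) = 1.95·√(1−0.275) = 1.66 rad/s.
Peak time t_p = π/ω_d = π/1.66 = 1.89 s.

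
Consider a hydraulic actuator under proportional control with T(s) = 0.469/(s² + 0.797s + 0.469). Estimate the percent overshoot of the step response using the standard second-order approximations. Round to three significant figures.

%OS ≈ 10.6%

Matching coefficients with s² + 2ζω_n s + ω_n² gives ω_n² = 0.469 ⇒ ω_n = 0.685 rad/s, and ζ = 0.797/(2ω_n) = 0.582.
Overshoot: exp(−π·0.582/√(1−0.582²)) = 0.106, i.e. 10.6%.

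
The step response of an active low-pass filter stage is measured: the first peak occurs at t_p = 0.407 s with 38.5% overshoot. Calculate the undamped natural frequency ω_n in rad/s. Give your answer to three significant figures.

ω_n ≈ 8.07 rad/s

ζ from %OS: ζ = |ln 0.385|/√(π²+ln²0.385) = 0.291.
From t_p = π/ω_d, ω_d = π/0.407 = 7.72 rad/s, so ω_n = ω_d/√(1−ζ²) = 8.07 rad/s.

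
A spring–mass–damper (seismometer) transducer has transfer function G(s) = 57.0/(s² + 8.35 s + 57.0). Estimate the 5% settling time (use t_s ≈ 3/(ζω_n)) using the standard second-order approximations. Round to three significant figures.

Matching coefficients with s² + 2ζω_n s + ω_n² gives ω_n² = 57.0 ⇒ ω_n = 7.55 rad/s, and ζ = 8.35/(2ω_n) = 0.553.
t_s ≈ 3/(ζω_n) = 3/(0.553·7.55) = 0.719 s.

t_s ≈ 0.719 s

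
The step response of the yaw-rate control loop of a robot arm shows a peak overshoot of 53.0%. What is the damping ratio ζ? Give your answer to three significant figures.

From %OS = 100·exp(−πζ/√(1−ζ²)), invert to get ζ = −ln(OS)/√(π² + ln²(OS)) with OS = 0.530.
−ln 0.530 = 0.6349, so ζ = 0.6349/√(π² + 0.4031) = 0.198.

ζ ≈ 0.198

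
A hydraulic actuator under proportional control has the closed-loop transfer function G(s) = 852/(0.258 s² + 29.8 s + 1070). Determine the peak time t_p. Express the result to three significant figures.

t_p ≈ 0.110 s

Dividing through by 0.258: denominator becomes s² + 115.5 s + 4147.
So ω_n = √4147 = 64.4 rad/s and ζ = 115.5/(2·64.4) = 0.897.
ω_d = ω_n√(1−ζ²) = 28.5 rad/s. t_p = π/ω_d = 0.110 s.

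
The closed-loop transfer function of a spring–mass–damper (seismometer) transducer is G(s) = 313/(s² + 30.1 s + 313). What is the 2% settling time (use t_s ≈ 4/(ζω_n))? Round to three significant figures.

t_s ≈ 0.266 s

ω_n = √313 = 17.7 rad/s; ζ = 30.1/(2·17.7) = 0.851.
t_s ≈ 4/(ζω_n) = 4/(0.851·17.7) = 0.266 s.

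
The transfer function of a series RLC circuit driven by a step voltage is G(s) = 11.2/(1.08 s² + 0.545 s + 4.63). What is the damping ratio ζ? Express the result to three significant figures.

ζ ≈ 0.122

Dividing through by 1.08: denominator becomes s² + 0.5046 s + 4.287.
So ω_n = √4.287 = 2.07 rad/s and ζ = 0.5046/(2·2.07) = 0.122.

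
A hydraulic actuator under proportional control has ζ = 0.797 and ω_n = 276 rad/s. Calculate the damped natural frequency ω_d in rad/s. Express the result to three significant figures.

ω_d = ω_n√(1−ζ²) = 276·√0.365 = 167 rad/s.

ω_d ≈ 167 rad/s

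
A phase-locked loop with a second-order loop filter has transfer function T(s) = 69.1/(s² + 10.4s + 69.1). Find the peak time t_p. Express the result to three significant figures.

t_p ≈ 0.484 s

ω_n = √69.1 = 8.31 rad/s; ζ = 10.4/(2·8.31) = 0.626.
ω_d = 8.31·√(1 − 0.626²) = 6.49 rad/s. Then t_p = π/ω_d = 0.484 s.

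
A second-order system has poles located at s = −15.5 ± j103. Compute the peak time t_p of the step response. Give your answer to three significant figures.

t_p ≈ 0.0305 s

t_p = π/ω_d with ω_d = 103 (the imaginary part), so t_p = 0.0305 s.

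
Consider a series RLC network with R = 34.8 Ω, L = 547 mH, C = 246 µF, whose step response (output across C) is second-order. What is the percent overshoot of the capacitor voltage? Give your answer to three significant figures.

For a series RLC circuit (capacitor voltage as output), ω_n = 1/√(LC) = 1/√(547 mH · 246 µF) = 86.2 rad/s.
ζ = (R/2)·√(C/L) = (34.8/2)·√(246 µF/547 mH) = 0.369.
%OS = 100·exp(−πζ/√(1−ζ²)) = 28.7%.

%OS ≈ 28.7%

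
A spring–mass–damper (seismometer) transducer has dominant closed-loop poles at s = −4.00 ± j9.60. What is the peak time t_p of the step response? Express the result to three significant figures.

t_p ≈ 0.327 s

t_p = π/ω_d with ω_d = 9.60 (the imaginary part), so t_p = 0.327 s.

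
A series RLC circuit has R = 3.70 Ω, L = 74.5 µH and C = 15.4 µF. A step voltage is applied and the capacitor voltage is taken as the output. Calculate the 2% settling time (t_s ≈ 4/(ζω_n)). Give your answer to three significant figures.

For a series RLC circuit (capacitor voltage as output), ω_n = 1/√(LC) = 1/√(74.5 µH · 15.4 µF) = 29500 rad/s.
ζ = (R/2)·√(C/L) = (3.70/2)·√(15.4 µF/74.5 µH) = 0.841.
t_s ≈ 4/(ζω_n) = 0.000161 s.

t_s ≈ 0.000161 s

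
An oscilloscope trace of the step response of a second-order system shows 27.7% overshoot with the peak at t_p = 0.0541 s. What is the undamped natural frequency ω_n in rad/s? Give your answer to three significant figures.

From the overshoot, ζ = −ln(OS)/√(π²+ln²(OS)) = 0.378.
t_p = π/ω_d ⇒ ω_d = 58.1 rad/s; then ω_n = ω_d/√(1−ζ²) = 62.7 rad/s.

ω_n ≈ 62.7 rad/s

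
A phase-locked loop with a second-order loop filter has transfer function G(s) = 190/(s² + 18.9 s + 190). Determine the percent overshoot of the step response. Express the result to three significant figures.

Matching coefficients with s² + 2ζω_n s + ω_n² gives ω_n² = 190 ⇒ ω_n = 13.8 rad/s, and ζ = 18.9/(2ω_n) = 0.686.
%OS = 100·exp(−πζ/√(1−ζ²)) = 5.19%.

%OS ≈ 5.19%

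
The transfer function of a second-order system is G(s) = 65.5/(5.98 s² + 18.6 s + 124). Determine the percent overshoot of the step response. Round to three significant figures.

%OS ≈ 31.9%

Dividing through by 5.98: denominator becomes s² + 3.110 s + 20.74.
So ω_n = √20.74 = 4.55 rad/s and ζ = 3.110/(2·4.55) = 0.342.
%OS = 100·exp(−πζ/√(1−ζ²)) = 31.9%.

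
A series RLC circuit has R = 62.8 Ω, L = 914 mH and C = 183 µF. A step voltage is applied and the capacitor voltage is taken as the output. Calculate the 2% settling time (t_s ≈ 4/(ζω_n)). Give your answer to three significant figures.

t_s ≈ 0.116 s

For a series RLC circuit (capacitor voltage as output), ω_n = 1/√(LC) = 1/√(914 mH · 183 µF) = 77.3 rad/s.
ζ = (R/2)·√(C/L) = (62.8/2)·√(183 µF/914 mH) = 0.444.
t_s ≈ 4/(ζω_n) = 0.116 s.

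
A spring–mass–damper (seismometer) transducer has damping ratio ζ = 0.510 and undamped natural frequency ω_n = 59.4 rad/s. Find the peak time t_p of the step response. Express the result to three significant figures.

t_p ≈ 0.0615 s

The damped frequency is ω_d = ω_n√(1−ζ²) = 59.4·√(1−0.260) = 51.1 rad/s.
Peak time t_p = π/ω_d = π/51.1 = 0.0615 s.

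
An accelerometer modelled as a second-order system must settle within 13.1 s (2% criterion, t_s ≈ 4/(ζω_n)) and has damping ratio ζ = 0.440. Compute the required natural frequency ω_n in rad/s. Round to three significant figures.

ω_n ≈ 0.694 rad/s

Rearranging t_s ≈ 4/(ζω_n) gives ω_n = 4/(ζ·t_s) = 4/(0.440 × 13.1) = 0.694 rad/s.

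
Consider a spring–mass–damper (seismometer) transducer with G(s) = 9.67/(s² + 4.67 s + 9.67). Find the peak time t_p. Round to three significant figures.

ω_n = √9.67 = 3.11 rad/s; ζ = 4.67/(2·3.11) = 0.751.
ω_d = ω_n√(1−ζ²) = 2.05 rad/s. Then t_p = π/ω_d = 1.53 s.

t_p ≈ 1.53 s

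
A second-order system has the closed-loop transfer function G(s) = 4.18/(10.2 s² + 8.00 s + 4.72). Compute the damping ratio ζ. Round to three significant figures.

ζ ≈ 0.576

Dividing through by 10.2: denominator becomes s² + 0.7843 s + 0.4627.
So ω_n = √0.4627 = 0.680 rad/s and ζ = 0.7843/(2·0.680) = 0.576.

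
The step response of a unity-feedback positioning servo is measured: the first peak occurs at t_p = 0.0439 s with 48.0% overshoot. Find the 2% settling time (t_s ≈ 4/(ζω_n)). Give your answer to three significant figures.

ζ from %OS: ζ = |ln 0.480|/√(π²+ln²0.480) = 0.228.
From t_p = π/ω_d, ω_d = π/0.0439 = 71.6 rad/s, so ω_n = ω_d/√(1−ζ²) = 73.5 rad/s.
t_s ≈ 4/(ζω_n) = 4/(0.228·73.5) = 0.239 s.

t_s ≈ 0.239 s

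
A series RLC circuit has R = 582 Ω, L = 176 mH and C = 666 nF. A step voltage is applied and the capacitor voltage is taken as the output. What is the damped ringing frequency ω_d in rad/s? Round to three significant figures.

For a series RLC circuit (capacitor voltage as output), ω_n = 1/√(LC) = 1/√(176 mH · 666 nF) = 2920 rad/s.
ζ = (R/2)·√(C/L) = (582/2)·√(666 nF/176 mH) = 0.566.
ω_d = ω_n√(1−ζ²) = 2410 rad/s.

ω_d ≈ 2410 rad/s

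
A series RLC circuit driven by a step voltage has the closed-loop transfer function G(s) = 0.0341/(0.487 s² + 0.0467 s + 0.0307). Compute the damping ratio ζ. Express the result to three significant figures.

Dividing through by 0.487: denominator becomes s² + 0.09589 s + 0.06304.
So ω_n = √0.06304 = 0.251 rad/s and ζ = 0.09589/(2·0.251) = 0.191.

ζ ≈ 0.191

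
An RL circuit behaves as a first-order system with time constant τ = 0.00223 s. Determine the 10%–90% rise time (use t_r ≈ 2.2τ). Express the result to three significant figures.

t_r ≈ 0.00491 s

t_r ≈ 2.2τ = 0.00491 s.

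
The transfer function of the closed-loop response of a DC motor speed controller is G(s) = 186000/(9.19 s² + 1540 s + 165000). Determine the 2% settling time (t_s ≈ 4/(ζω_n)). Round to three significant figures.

t_s ≈ 0.0477 s

Dividing through by 9.19: denominator becomes s² + 167.6 s + 17950.
So ω_n = √17950 = 134 rad/s and ζ = 167.6/(2·134) = 0.625.
t_s ≈ 4/(ζω_n) = 0.0477 s.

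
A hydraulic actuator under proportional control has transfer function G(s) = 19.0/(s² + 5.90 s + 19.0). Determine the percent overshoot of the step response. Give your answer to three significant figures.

ω_n = √19.0 = 4.36 rad/s; ζ = 5.90/(2·4.36) = 0.677.
%OS = 100·exp(−πζ/√(1−ζ²)) = 5.57%.

%OS ≈ 5.57%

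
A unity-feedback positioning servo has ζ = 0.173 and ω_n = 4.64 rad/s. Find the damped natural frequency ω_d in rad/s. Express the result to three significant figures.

ω_d = ω_n√(1−ζ²) = 4.64·√0.970 = 4.57 rad/s.

ω_d ≈ 4.57 rad/s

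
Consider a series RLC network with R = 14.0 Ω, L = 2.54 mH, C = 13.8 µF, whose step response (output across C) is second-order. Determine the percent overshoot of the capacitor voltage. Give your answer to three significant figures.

%OS ≈ 15.1%

For a series RLC circuit (capacitor voltage as output), ω_n = 1/√(LC) = 1/√(2.54 mH · 13.8 µF) = 5340 rad/s.
ζ = (R/2)·√(C/L) = (14.0/2)·√(13.8 µF/2.54 mH) = 0.516.
Overshoot: exp(−π·0.516/√(1−0.516²)) = 0.151, i.e. 15.1%.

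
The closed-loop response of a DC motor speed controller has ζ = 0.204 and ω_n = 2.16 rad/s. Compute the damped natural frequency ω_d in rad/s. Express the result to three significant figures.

ω_d = ω_n√(1−ζ²) = 2.16·√0.958 = 2.11 rad/s.

ω_d ≈ 2.11 rad/s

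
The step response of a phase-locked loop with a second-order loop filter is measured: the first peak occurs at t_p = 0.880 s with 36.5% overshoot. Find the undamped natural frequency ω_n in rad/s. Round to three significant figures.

ω_n ≈ 3.75 rad/s

ζ from %OS: ζ = |ln 0.365|/√(π²+ln²0.365) = 0.305.
t_p = π/ω_d ⇒ ω_d = 3.57 rad/s; then ω_n = ω_d/√(1−ζ²) = 3.75 rad/s.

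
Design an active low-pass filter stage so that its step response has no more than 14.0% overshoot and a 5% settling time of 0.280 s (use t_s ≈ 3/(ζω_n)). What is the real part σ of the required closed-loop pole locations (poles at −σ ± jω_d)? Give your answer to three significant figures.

The settling-time spec alone fixes σ = ζω_n = 3/t_s = 3/0.280 = 10.7.
(Overshoot then fixes ζ = 0.531 and hence ω_d = σ·√(1−ζ²)/ζ = 17.1 rad/s.)

σ ≈ 10.7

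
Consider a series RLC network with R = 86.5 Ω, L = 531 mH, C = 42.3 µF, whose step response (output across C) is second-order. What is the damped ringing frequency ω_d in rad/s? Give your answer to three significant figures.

For a series RLC circuit (capacitor voltage as output), ω_n = 1/√(LC) = 1/√(531 mH · 42.3 µF) = 211 rad/s.
ζ = (R/2)·√(C/L) = (86.5/2)·√(42.3 µF/531 mH) = 0.386.
ω_d = 211·√(1 − 0.386²) = 195 rad/s.

ω_d ≈ 195 rad/s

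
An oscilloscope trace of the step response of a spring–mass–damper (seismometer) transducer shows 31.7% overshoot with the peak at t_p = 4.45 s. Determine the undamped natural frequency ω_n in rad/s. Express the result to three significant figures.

ω_n ≈ 0.752 rad/s

The overshoot fixes ζ = −ln(OS)/√(π²+ln²(OS)) = 0.343.
From t_p = π/ω_d, ω_d = π/4.45 = 0.706 rad/s, so ω_n = ω_d/√(1−ζ²) = 0.752 rad/s.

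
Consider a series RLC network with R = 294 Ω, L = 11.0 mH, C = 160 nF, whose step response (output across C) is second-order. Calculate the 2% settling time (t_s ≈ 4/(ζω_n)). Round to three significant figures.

t_s ≈ 0.000299 s

For a series RLC circuit (capacitor voltage as output), ω_n = 1/√(LC) = 1/√(11.0 mH · 160 nF) = 23800 rad/s.
ζ = (R/2)·√(C/L) = (294/2)·√(160 nF/11.0 mH) = 0.561.
t_s ≈ 4/(ζω_n) = 0.000299 s.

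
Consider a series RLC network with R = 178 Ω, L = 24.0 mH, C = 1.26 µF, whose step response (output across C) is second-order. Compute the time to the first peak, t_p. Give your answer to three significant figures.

t_p ≈ 0.000715 s

For a series RLC circuit (capacitor voltage as output), ω_n = 1/√(LC) = 1/√(24.0 mH · 1.26 µF) = 5750 rad/s.
ζ = (R/2)·√(C/L) = (178/2)·√(1.26 µF/24.0 mH) = 0.645.
ω_d = 5750·√(1 − 0.645²) = 4400 rad/s. t_p = π/ω_d = 0.000715 s.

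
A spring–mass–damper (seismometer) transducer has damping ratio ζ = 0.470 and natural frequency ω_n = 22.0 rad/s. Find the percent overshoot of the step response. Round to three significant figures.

For an underdamped second-order system, %OS = 100·exp(−πζ/√(1−ζ²)).
πζ/√(1−ζ²) = π·0.470/√(1−0.221) = 1.673, so %OS = 100·e^(−1.673) = 18.8%.

%OS ≈ 18.8%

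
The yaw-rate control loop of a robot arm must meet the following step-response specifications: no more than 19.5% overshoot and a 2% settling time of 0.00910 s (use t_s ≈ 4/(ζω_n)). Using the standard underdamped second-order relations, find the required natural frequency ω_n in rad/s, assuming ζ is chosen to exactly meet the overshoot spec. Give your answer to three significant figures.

Inverting the overshoot relation: ζ = |ln 0.195|/√(π² + ln²0.195) = 0.462.
Then ω_n = 4/(ζ t_s) = 4/(0.462 × 0.00910) = 952 rad/s.

ω_n ≈ 952 rad/s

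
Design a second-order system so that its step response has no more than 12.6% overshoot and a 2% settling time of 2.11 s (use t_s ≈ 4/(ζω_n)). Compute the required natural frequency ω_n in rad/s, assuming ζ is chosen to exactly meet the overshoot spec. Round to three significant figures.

Inverting the overshoot relation: ζ = |ln 0.126|/√(π² + ln²0.126) = 0.550.
From t_s ≈ 4/(ζω_n): ω_n = 4/(ζ·t_s) = 4/(0.550·2.11) = 3.44 rad/s.

ω_n ≈ 3.44 rad/s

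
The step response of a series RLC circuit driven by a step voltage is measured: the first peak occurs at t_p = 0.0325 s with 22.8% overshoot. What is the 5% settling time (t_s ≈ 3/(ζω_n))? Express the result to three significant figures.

From the overshoot, ζ = −ln(OS)/√(π²+ln²(OS)) = 0.426.
t_p = π/ω_d ⇒ ω_d = 96.7 rad/s; then ω_n = ω_d/√(1−ζ²) = 107 rad/s.
t_s ≈ 3/(ζω_n) = 3/(0.426·107) = 0.0659 s.

t_s ≈ 0.0659 s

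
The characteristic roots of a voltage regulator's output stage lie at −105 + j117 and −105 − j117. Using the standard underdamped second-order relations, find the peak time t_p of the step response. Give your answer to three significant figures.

t_p ≈ 0.0269 s

t_p = π/ω_d with ω_d = 117 (the imaginary part), so t_p = 0.0269 s.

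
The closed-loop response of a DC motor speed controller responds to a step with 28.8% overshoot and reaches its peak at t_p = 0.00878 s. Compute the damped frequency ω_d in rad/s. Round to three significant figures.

t_p = π/ω_d, so ω_d = π/0.00878 = 358 rad/s.

ω_d ≈ 358 rad/s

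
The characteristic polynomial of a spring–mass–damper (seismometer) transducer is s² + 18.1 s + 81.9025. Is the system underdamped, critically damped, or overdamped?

a² − 4b = 18.1² − 4·81.9025 = 0 (repeated real root); the system is critically damped.

critically damped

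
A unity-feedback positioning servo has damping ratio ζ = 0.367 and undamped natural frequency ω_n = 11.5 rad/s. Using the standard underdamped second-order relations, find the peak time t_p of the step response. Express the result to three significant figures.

t_p ≈ 0.294 s

The damped frequency is ω_d = ω_n√(1−ζ²) = 11.5·√(1−0.135) = 10.7 rad/s.
Peak time t_p = π/ω_d = π/10.7 = 0.294 s.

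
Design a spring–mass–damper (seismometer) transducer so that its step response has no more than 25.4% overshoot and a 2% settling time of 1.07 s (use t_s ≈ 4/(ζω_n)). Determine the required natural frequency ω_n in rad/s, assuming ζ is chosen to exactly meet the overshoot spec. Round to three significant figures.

From %OS = 100·exp(−πζ/√(1−ζ²)), invert to get ζ = −ln(OS)/√(π² + ln²(OS)) with OS = 0.254.
−ln 0.254 = 1.370, so ζ = 1.370/√(π² + 1.878) = 0.400.
Then ω_n = 4/(ζ t_s) = 4/(0.400 × 1.07) = 9.35 rad/s.

ω_n ≈ 9.35 rad/s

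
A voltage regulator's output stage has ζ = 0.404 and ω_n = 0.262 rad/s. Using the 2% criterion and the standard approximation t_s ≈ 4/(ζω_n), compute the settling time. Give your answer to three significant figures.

t_s ≈ 4/(ζω_n) = 4/(0.404 × 0.262) = 37.8 s.

t_s ≈ 37.8 s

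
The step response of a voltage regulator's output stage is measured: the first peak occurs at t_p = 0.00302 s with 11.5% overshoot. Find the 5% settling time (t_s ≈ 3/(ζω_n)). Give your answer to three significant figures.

t_s ≈ 0.00419 s

From the overshoot, ζ = −ln(OS)/√(π²+ln²(OS)) = 0.567.
From t_p = π/ω_d, ω_d = π/0.00302 = 1040 rad/s, so ω_n = ω_d/√(1−ζ²) = 1260 rad/s.
t_s ≈ 3/(ζω_n) = 3/(0.567·1260) = 0.00419 s.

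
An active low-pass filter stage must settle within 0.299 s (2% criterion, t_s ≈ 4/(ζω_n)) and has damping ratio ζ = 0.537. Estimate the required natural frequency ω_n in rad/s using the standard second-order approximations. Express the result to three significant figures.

ω_n ≈ 24.9 rad/s

Rearranging t_s ≈ 4/(ζω_n) gives ω_n = 4/(ζ·t_s) = 4/(0.537 × 0.299) = 24.9 rad/s.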